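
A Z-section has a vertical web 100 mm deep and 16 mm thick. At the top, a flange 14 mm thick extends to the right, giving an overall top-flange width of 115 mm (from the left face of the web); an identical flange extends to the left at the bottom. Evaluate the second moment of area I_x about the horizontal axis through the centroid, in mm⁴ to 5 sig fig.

I_x ≈ 6.5040 × 10⁶ mm⁴

Break the section into simple shapes (no overlaps), measuring from the bottom-left corner of the bounding box.
Web: 16 × 100, A = 1 600 mm², y = 50 mm, Ī = 1 333 333 mm⁴.
Top flange (beyond web): 99 × 14, A = 1 386 mm², y = 93 mm, Ī = 22 638 mm⁴.
Bottom flange (beyond web): 99 × 14, A = 1 386 mm², y = 7 mm, Ī = 22 638 mm⁴.
Centroid: ȳ = ΣA·y / ΣA = 50 mm.
Transfer each piece to the horizontal axis through the centroid using Ī + A·d² with d = y − 50:
  web: d = 0 mm → contributes +1 333 333 mm⁴
  top flange (beyond web): d = 43 mm → contributes +2 585 352 mm⁴
  bottom flange (beyond web): d = -43 mm → contributes +2 585 352 mm⁴
Total I = 6 504 037 mm⁴.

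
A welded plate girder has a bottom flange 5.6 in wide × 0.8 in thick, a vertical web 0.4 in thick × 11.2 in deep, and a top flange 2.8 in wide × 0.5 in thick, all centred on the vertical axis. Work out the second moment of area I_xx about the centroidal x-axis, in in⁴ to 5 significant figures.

I_xx ≈ 222.57 in⁴

Treat the section as a set of non-overlapping primitives; coordinates are from the bounding-box lower-left.
Bottom plate: 5.6 × 0.8, A = 4.48 in², y = 0.4 in, Ī = 0.2389333 in⁴.
Web plate: 0.4 × 11.2, A = 4.48 in², y = 6.4 in, Ī = 46.83093 in⁴.
Top plate: 2.8 × 0.5, A = 1.4 in², y = 12.25 in, Ī = 0.02916667 in⁴.
Centroid: ȳ = ΣA·y / ΣA = 4.595946 in.
Transfer each piece to the centroidal x-axis using Ī + A·d² with d = y − 4.595946:
  bottom plate: d = -4.195946 in → contributes +79.11364 in⁴
  web plate: d = 1.804054 in → contributes +61.41159 in⁴
  top plate: d = 7.654054 in → contributes +82.04753 in⁴
Total I = 222.5728 in⁴.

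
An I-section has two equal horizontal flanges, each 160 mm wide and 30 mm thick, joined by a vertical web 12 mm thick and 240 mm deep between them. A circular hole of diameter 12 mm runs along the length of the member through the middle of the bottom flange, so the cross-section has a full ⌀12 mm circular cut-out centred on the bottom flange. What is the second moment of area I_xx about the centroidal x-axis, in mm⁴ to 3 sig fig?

Break the section into simple shapes (no overlaps), measuring from the bottom-left corner of the bounding box.
Bottom flange: 160 × 30, A = 4 800 mm², y = 15 mm, Ī = 360 000 mm⁴.
Web: 12 × 240, A = 2 880 mm², y = 150 mm, Ī = 13 824 000 mm⁴.
Top flange: 160 × 30, A = 4 800 mm², y = 285 mm, Ī = 360 000 mm⁴.
Hole (subtracted): ⌀12, A = 113.1 mm², y = 15 mm, Ī = 1017.9 mm⁴.
Centroid: ȳ = ΣA·y / ΣA = 151.23 mm.
Transfer each piece to the centroidal x-axis using Ī + A·d² with d = y − 151.23:
  bottom flange: d = -136.23 mm → contributes +89 447 354 mm⁴
  web: d = -1.2346 mm → contributes +13 828 390 mm⁴
  top flange: d = 133.77 mm → contributes +86 247 279 mm⁴
  hole: d = -136.23 mm → contributes −2 100 089 mm⁴
Total I = 187 422 933 mm⁴.

I_xx ≈ 1.87 × 10⁸ mm⁴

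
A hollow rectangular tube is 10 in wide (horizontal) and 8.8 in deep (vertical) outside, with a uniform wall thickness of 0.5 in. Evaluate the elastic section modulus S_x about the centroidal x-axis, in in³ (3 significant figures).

Decompose the section into non-overlapping parts with the origin at the bottom-left of its bounding rectangle.
Outer rectangle: 10 × 8.8, A = 88 in², y = 4.4 in, Ī = 567.89 in⁴.
Inner void (subtracted): 9 × 7.8, A = 70.2 in², y = 4.4 in, Ī = 355.91 in⁴.
By symmetry the centroid is at mid-height, ȳ = 4.4 in.
All pieces are centred on the centroidal x-axis, so I = ΣĪ (holes subtracted) = 211.98 in⁴.
Extreme fibre distance c = 4.4 in; S = I/c = 48.177 in³.

S_x ≈ 48.2 in³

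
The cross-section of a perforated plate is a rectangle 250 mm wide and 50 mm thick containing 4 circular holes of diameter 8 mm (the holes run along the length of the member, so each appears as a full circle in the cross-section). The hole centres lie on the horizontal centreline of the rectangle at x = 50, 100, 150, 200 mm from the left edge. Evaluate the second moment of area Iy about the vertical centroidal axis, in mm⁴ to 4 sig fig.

Iy ≈ 6.448 × 10⁷ mm⁴

Treat the section as a set of non-overlapping primitives; coordinates are from the bounding-box lower-left.
Plate: 250 × 50, A = 12 500 mm², x = 125 mm, Ī = 65 104 167 mm⁴.
Hole 1 (subtracted): ⌀8, A = 50.2655 mm², x = 50 mm, Ī = 201.062 mm⁴.
Hole 2 (subtracted): ⌀8, A = 50.2655 mm², x = 100 mm, Ī = 201.062 mm⁴.
Hole 3 (subtracted): ⌀8, A = 50.2655 mm², x = 150 mm, Ī = 201.062 mm⁴.
Hole 4 (subtracted): ⌀8, A = 50.2655 mm², x = 200 mm, Ī = 201.062 mm⁴.
By symmetry the centroid is at mid-width, x̄ = 125 mm.
Transfer each piece to the vertical centroidal axis using Ī + A·d² with d = x − 125:
  plate: d = 0 mm → contributes +65 104 167 mm⁴
  hole 1: d = -75 mm → contributes −282 944 mm⁴
  hole 2: d = -25 mm → contributes −31 617 mm⁴
  hole 3: d = 25 mm → contributes −31 617 mm⁴
  hole 4: d = 75 mm → contributes −282 944 mm⁴
Total I = 64 475 044 mm⁴.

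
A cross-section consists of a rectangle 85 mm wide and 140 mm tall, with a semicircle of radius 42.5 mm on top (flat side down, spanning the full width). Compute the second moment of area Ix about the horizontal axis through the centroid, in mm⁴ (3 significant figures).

Split into non-overlapping primitives; take the origin at the lower-left of the bounding box.
Rectangular body: 85 × 140, A = 11 900 mm², y = 70 mm, Ī = 19 436 667 mm⁴.
Semicircular cap: semicircle r = 42.5, A = 2837.3 mm², y = 158.04 mm, Ī = 358 086 mm⁴.
Centroid: ȳ = ΣA·y / ΣA = 86.949 mm.
Transfer each piece to the horizontal axis through the centroid using Ī + A·d² with d = y − 86.949:
  rectangular body: d = -16.949 mm → contributes +22 855 245 mm⁴
  semicircular cap: d = 71.088 mm → contributes +14 696 289 mm⁴
Total I = 37 551 533 mm⁴.

Ix ≈ 3.76 × 10⁷ mm⁴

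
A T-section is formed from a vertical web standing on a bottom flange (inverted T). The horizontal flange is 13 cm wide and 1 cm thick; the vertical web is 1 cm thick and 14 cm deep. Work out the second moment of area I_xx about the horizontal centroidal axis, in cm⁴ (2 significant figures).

Break the section into simple shapes (no overlaps), measuring from the bottom-left corner of the bounding box.
Flange: 13 × 1, A = 13 cm², y = 0.5 cm, Ī = 1.083 cm⁴.
Web: 1 × 14, A = 14 cm², y = 8 cm, Ī = 228.7 cm⁴.
Centroid: ȳ = ΣA·y / ΣA = 4.389 cm.
Transfer each piece to the horizontal centroidal axis using Ī + A·d² with d = y − 4.389:
  flange: d = -3.889 cm → contributes +197.7 cm⁴
  web: d = 3.611 cm → contributes +411.2 cm⁴
Total I = 608.9 cm⁴.

I_xx ≈ 610 cm⁴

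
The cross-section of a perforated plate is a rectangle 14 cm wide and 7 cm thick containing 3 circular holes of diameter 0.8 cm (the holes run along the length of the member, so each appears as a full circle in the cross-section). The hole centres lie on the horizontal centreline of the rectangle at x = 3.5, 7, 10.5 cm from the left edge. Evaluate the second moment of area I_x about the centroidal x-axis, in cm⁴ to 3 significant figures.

I_x ≈ 400 cm⁴

Treat the section as a set of non-overlapping primitives; coordinates are from the bounding-box lower-left.
Plate: 14 × 7, A = 98 cm², y = 3.5 cm, Ī = 400.17 cm⁴.
Hole 1 (subtracted): ⌀0.8, A = 0.50265 cm², y = 3.5 cm, Ī = 0.020106 cm⁴.
Hole 2 (subtracted): ⌀0.8, A = 0.50265 cm², y = 3.5 cm, Ī = 0.020106 cm⁴.
Hole 3 (subtracted): ⌀0.8, A = 0.50265 cm², y = 3.5 cm, Ī = 0.020106 cm⁴.
By symmetry the centroid is at mid-height, ȳ = 3.5 cm.
All pieces are centred on the centroidal x-axis, so I = ΣĪ (holes subtracted) = 400.11 cm⁴.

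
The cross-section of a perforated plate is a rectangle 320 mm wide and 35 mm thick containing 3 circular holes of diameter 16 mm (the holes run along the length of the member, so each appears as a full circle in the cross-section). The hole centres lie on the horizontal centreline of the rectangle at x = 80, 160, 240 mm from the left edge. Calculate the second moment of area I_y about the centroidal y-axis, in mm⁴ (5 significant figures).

I_y ≈ 9.2990 × 10⁷ mm⁴

Break the section into simple shapes (no overlaps), measuring from the bottom-left corner of the bounding box.
Plate: 320 × 35, A = 11 200 mm², x = 160 mm, Ī = 95 573 333 mm⁴.
Hole 1 (subtracted): ⌀16, A = 201.0619 mm², x = 80 mm, Ī = 3216.991 mm⁴.
Hole 2 (subtracted): ⌀16, A = 201.0619 mm², x = 160 mm, Ī = 3216.991 mm⁴.
Hole 3 (subtracted): ⌀16, A = 201.0619 mm², x = 240 mm, Ī = 3216.991 mm⁴.
By symmetry the centroid is at mid-width, x̄ = 160 mm.
Transfer each piece to the centroidal y-axis using Ī + A·d² with d = x − 160:
  plate: d = 0 mm → contributes +95 573 333 mm⁴
  hole 1: d = -80 mm → contributes −1 290 013 mm⁴
  hole 2: d = 0 mm → contributes −3216.991 mm⁴
  hole 3: d = 80 mm → contributes −1 290 013 mm⁴
Total I = 92 990 090 mm⁴.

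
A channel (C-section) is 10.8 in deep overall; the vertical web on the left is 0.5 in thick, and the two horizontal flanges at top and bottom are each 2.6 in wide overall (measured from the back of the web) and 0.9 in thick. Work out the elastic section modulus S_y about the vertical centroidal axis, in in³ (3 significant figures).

Break the section into simple shapes (no overlaps), measuring from the bottom-left corner of the bounding box.
Web: 0.5 × 10.8, A = 5.4 in², x = 0.25 in, Ī = 0.1125 in⁴.
Top flange (beyond web): 2.1 × 0.9, A = 1.89 in², x = 1.55 in, Ī = 0.69458 in⁴.
Bottom flange (beyond web): 2.1 × 0.9, A = 1.89 in², x = 1.55 in, Ī = 0.69458 in⁴.
Centroid: x̄ = ΣA·x / ΣA = 0.78529 in.
Transfer each piece to the vertical centroidal axis using Ī + A·d² with d = x − 0.78529:
  web: d = -0.53529 in → contributes +1.6598 in⁴
  top flange (beyond web): d = 0.76471 in → contributes +1.7998 in⁴
  bottom flange (beyond web): d = 0.76471 in → contributes +1.7998 in⁴
Total I = 5.2594 in⁴.
Extreme fibre distance c = 1.8147 in; S = I/c = 2.8982 in³.

S_y ≈ 2.90 in³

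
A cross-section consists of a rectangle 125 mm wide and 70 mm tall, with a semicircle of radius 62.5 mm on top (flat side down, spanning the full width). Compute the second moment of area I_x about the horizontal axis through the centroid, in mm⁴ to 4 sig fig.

I_x ≈ 1.890 × 10⁷ mm⁴

Break the section into simple shapes (no overlaps), measuring from the bottom-left corner of the bounding box.
Rectangular body: 125 × 70, A = 8 750 mm², y = 35 mm, Ī = 3 572 917 mm⁴.
Semicircular cap: semicircle r = 62.5, A = 6135.92 mm², y = 96.5258 mm, Ī = 1 674 758 mm⁴.
Centroid: ȳ = ΣA·y / ΣA = 60.3607 mm.
Transfer each piece to the horizontal axis through the centroid using Ī + A·d² with d = y − 60.3607:
  rectangular body: d = -25.3607 mm → contributes +9 200 620 mm⁴
  semicircular cap: d = 36.1651 mm → contributes +9 700 023 mm⁴
Total I = 18 900 643 mm⁴.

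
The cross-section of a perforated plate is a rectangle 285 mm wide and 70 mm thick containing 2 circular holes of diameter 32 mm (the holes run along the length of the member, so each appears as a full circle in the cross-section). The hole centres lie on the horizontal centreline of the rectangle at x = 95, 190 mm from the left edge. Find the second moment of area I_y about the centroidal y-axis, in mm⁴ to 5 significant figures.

Break the section into simple shapes (no overlaps), measuring from the bottom-left corner of the bounding box.
Plate: 285 × 70, A = 19 950 mm², x = 142.5 mm, Ī = 135 036 563 mm⁴.
Hole 1 (subtracted): ⌀32, A = 804.2477 mm², x = 95 mm, Ī = 51471.85 mm⁴.
Hole 2 (subtracted): ⌀32, A = 804.2477 mm², x = 190 mm, Ī = 51471.85 mm⁴.
By symmetry the centroid is at mid-width, x̄ = 142.5 mm.
Transfer each piece to the centroidal y-axis using Ī + A·d² with d = x − 142.5:
  plate: d = 0 mm → contributes +135 036 563 mm⁴
  hole 1: d = -47.5 mm → contributes −1 866 056 mm⁴
  hole 2: d = 47.5 mm → contributes −1 866 056 mm⁴
Total I = 131 304 451 mm⁴.

I_y ≈ 1.3130 × 10⁸ mm⁴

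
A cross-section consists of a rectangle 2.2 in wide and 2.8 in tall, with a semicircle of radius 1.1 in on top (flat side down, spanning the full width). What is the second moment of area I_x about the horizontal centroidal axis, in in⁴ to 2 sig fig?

I_x ≈ 9.2 in⁴

Break the section into simple shapes (no overlaps), measuring from the bottom-left corner of the bounding box.
Rectangular body: 2.2 × 2.8, A = 6.16 in², y = 1.4 in, Ī = 4.025 in⁴.
Semicircular cap: semicircle r = 1.1, A = 1.901 in², y = 3.267 in, Ī = 0.1607 in⁴.
Centroid: ȳ = ΣA·y / ΣA = 1.84 in.
Transfer each piece to the horizontal centroidal axis using Ī + A·d² with d = y − 1.84:
  rectangular body: d = -0.4402 in → contributes +5.218 in⁴
  semicircular cap: d = 1.427 in → contributes +4.029 in⁴
Total I = 9.247 in⁴.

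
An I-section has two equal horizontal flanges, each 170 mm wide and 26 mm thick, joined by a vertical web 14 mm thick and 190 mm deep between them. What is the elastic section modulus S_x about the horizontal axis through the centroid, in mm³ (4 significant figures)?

Break the section into simple shapes (no overlaps), measuring from the bottom-left corner of the bounding box.
Bottom flange: 170 × 26, A = 4 420 mm², y = 13 mm, Ī = 248 993 mm⁴.
Web: 14 × 190, A = 2 660 mm², y = 121 mm, Ī = 8 002 167 mm⁴.
Top flange: 170 × 26, A = 4 420 mm², y = 229 mm, Ī = 248 993 mm⁴.
By symmetry the centroid is at mid-height, ȳ = 121 mm.
Transfer each piece to the horizontal axis through the centroid using Ī + A·d² with d = y − 121:
  bottom flange: d = -108 mm → contributes +51 803 873 mm⁴
  web: d = 0 mm → contributes +8 002 167 mm⁴
  top flange: d = 108 mm → contributes +51 803 873 mm⁴
Total I = 111 609 913 mm⁴.
Extreme fibre distance c = 121 mm; S = I/c = 922 396 mm³.

S_x ≈ 9.224 × 10⁵ mm³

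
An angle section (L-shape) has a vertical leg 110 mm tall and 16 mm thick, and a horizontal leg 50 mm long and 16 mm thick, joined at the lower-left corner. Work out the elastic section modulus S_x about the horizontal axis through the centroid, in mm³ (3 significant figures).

S_x ≈ 4.09 × 10⁴ mm³

Decompose the section into non-overlapping parts with the origin at the bottom-left of its bounding rectangle.
Vertical leg: 16 × 110, A = 1 760 mm², y = 55 mm, Ī = 1 774 667 mm⁴.
Horizontal leg (remainder): 34 × 16, A = 544 mm², y = 8 mm, Ī = 11 605 mm⁴.
Centroid: ȳ = ΣA·y / ΣA = 43.903 mm.
Transfer each piece to the horizontal axis through the centroid using Ī + A·d² with d = y − 43.903:
  vertical leg: d = 11.097 mm → contributes +1 991 408 mm⁴
  horizontal leg (remainder): d = -35.903 mm → contributes +712 826 mm⁴
Total I = 2 704 234 mm⁴.
Extreme fibre distance c = 66.097 mm; S = I/c = 40 913 mm³.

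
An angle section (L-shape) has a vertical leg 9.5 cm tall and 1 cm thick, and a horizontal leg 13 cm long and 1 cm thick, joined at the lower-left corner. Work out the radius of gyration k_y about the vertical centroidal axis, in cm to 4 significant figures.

k_y ≈ 4.142 cm

Break the section into simple shapes (no overlaps), measuring from the bottom-left corner of the bounding box.
Vertical leg: 1 × 9.5, A = 9.5 cm², x = 0.5 cm, Ī = 0.791667 cm⁴.
Horizontal leg (remainder): 12 × 1, A = 12 cm², x = 7 cm, Ī = 144 cm⁴.
Centroid: x̄ = ΣA·x / ΣA = 4.12791 cm.
Transfer each piece to the vertical centroidal axis using Ī + A·d² with d = x − 4.12791:
  vertical leg: d = -3.62791 cm → contributes +125.828 cm⁴
  horizontal leg (remainder): d = 2.87209 cm → contributes +242.987 cm⁴
Total I = 368.815 cm⁴.
Radius of gyration: k = √(I/A) = √(368.815 / 21.5) = 4.14176 cm.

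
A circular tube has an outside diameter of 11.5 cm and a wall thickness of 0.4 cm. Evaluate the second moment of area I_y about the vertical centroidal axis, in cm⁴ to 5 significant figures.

Decompose the section into non-overlapping parts with the origin at the bottom-left of its bounding rectangle.
Outer circle: ⌀11.5, A = 103.8689 cm², x = 5.75 cm, Ī = 858.5414 cm⁴.
Bore (subtracted): ⌀10.7, A = 89.92024 cm², x = 5.75 cm, Ī = 643.4355 cm⁴.
By symmetry the centroid is at mid-width, x̄ = 5.75 cm.
All pieces are centred on the vertical centroidal axis, so I = ΣĪ (holes subtracted) = 215.1059 cm⁴.

I_y ≈ 215.11 cm⁴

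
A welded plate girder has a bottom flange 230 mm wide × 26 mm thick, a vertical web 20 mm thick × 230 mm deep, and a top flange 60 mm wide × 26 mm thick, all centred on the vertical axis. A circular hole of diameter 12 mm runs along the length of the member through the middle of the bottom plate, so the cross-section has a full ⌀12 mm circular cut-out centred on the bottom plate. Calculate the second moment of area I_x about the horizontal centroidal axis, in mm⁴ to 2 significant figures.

Treat the section as a set of non-overlapping primitives; coordinates are from the bounding-box lower-left.
Bottom plate: 230 × 26, A = 5 980 mm², y = 13 mm, Ī = 336 873 mm⁴.
Web plate: 20 × 230, A = 4 600 mm², y = 141 mm, Ī = 20 278 333 mm⁴.
Top plate: 60 × 26, A = 1 560 mm², y = 269 mm, Ī = 87 880 mm⁴.
Hole (subtracted): ⌀12, A = 113.1 mm², y = 13 mm, Ī = 1 018 mm⁴.
Centroid: ȳ = ΣA·y / ΣA = 95.16 mm.
Transfer each piece to the horizontal centroidal axis using Ī + A·d² with d = y − 95.16:
  bottom plate: d = -82.16 mm → contributes +40 705 886 mm⁴
  web plate: d = 45.84 mm → contributes +29 943 298 mm⁴
  top plate: d = 173.8 mm → contributes +47 230 281 mm⁴
  hole: d = -82.16 mm → contributes −764 501 mm⁴
Total I = 117 114 965 mm⁴.

I_x ≈ 1.2 × 10⁸ mm⁴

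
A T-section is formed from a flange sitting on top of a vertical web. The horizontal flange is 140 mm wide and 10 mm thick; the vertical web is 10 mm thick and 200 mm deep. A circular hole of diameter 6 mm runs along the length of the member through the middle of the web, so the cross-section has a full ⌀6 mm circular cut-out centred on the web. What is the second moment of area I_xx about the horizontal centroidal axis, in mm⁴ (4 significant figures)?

I_xx ≈ 1.570 × 10⁷ mm⁴

Break the section into simple shapes (no overlaps), measuring from the bottom-left corner of the bounding box.
Flange: 140 × 10, A = 1 400 mm², y = 205 mm, Ī = 11666.7 mm⁴.
Web: 10 × 200, A = 2 000 mm², y = 100 mm, Ī = 6 666 667 mm⁴.
Hole (subtracted): ⌀6, A = 28.2743 mm², y = 100 mm, Ī = 63.6173 mm⁴.
Centroid: ȳ = ΣA·y / ΣA = 143.598 mm.
Transfer each piece to the horizontal centroidal axis using Ī + A·d² with d = y − 143.598:
  flange: d = 61.4021 mm → contributes +5 289 980 mm⁴
  web: d = -43.5979 mm → contributes +10 468 212 mm⁴
  hole: d = -43.5979 mm → contributes −53806.7 mm⁴
Total I = 15 704 385 mm⁴.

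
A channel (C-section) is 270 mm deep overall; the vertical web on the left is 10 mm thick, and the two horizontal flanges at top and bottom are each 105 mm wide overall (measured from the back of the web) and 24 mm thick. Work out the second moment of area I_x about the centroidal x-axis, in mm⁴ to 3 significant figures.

Split into non-overlapping primitives; take the origin at the lower-left of the bounding box.
Web: 10 × 270, A = 2 700 mm², y = 135 mm, Ī = 16 402 500 mm⁴.
Top flange (beyond web): 95 × 24, A = 2 280 mm², y = 258 mm, Ī = 109 440 mm⁴.
Bottom flange (beyond web): 95 × 24, A = 2 280 mm², y = 12 mm, Ī = 109 440 mm⁴.
By symmetry the centroid is at mid-height, ȳ = 135 mm.
Transfer each piece to the centroidal x-axis using Ī + A·d² with d = y − 135:
  web: d = 0 mm → contributes +16 402 500 mm⁴
  top flange (beyond web): d = 123 mm → contributes +34 603 560 mm⁴
  bottom flange (beyond web): d = -123 mm → contributes +34 603 560 mm⁴
Total I = 85 609 620 mm⁴.

I_x ≈ 8.56 × 10⁷ mm⁴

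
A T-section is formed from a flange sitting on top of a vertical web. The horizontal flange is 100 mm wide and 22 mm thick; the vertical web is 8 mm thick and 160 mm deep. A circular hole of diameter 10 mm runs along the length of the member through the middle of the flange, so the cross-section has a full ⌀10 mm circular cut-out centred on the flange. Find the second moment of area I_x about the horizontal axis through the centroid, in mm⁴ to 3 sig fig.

Break the section into simple shapes (no overlaps), measuring from the bottom-left corner of the bounding box.
Flange: 100 × 22, A = 2 200 mm², y = 171 mm, Ī = 88 733 mm⁴.
Web: 8 × 160, A = 1 280 mm², y = 80 mm, Ī = 2 730 667 mm⁴.
Hole (subtracted): ⌀10, A = 78.54 mm², y = 171 mm, Ī = 490.87 mm⁴.
Centroid: ȳ = ΣA·y / ΣA = 136.76 mm.
Transfer each piece to the horizontal axis through the centroid using Ī + A·d² with d = y − 136.76:
  flange: d = 34.244 mm → contributes +2 668 584 mm⁴
  web: d = -56.756 mm → contributes +6 853 841 mm⁴
  hole: d = 34.244 mm → contributes −92 591 mm⁴
Total I = 9 429 834 mm⁴.

I_x ≈ 9.43 × 10⁶ mm⁴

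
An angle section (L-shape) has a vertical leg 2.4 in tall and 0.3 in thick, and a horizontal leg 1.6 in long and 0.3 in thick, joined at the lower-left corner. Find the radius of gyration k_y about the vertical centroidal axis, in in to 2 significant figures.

k_y ≈ 0.45 in

Split into non-overlapping primitives; take the origin at the lower-left of the bounding box.
Vertical leg: 0.3 × 2.4, A = 0.72 in², x = 0.15 in, Ī = 0.0054 in⁴.
Horizontal leg (remainder): 1.3 × 0.3, A = 0.39 in², x = 0.95 in, Ī = 0.05493 in⁴.
Centroid: x̄ = ΣA·x / ΣA = 0.4311 in.
Transfer each piece to the vertical centroidal axis using Ī + A·d² with d = x − 0.4311:
  vertical leg: d = -0.2811 in → contributes +0.06228 in⁴
  horizontal leg (remainder): d = 0.5189 in → contributes +0.1599 in⁴
Total I = 0.2222 in⁴.
Radius of gyration: k = √(I/A) = √(0.2222 / 1.11) = 0.4474 in.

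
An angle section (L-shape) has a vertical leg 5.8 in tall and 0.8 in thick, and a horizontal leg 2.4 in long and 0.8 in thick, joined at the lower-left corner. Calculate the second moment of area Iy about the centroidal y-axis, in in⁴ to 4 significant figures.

Iy ≈ 1.965 in⁴

Break the section into simple shapes (no overlaps), measuring from the bottom-left corner of the bounding box.
Vertical leg: 0.8 × 5.8, A = 4.64 in², x = 0.4 in, Ī = 0.247467 in⁴.
Horizontal leg (remainder): 1.6 × 0.8, A = 1.28 in², x = 1.6 in, Ī = 0.273067 in⁴.
Centroid: x̄ = ΣA·x / ΣA = 0.659459 in.
Transfer each piece to the centroidal y-axis using Ī + A·d² with d = x − 0.659459:
  vertical leg: d = -0.259459 in → contributes +0.559828 in⁴
  horizontal leg (remainder): d = 0.940541 in → contributes +1.40538 in⁴
Total I = 1.9652 in⁴.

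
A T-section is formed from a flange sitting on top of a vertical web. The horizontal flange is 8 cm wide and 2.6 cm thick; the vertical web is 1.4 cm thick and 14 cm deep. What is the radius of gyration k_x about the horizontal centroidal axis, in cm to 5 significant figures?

k_x ≈ 5.0420 cm

Treat the section as a set of non-overlapping primitives; coordinates are from the bounding-box lower-left.
Flange: 8 × 2.6, A = 20.8 cm², y = 15.3 cm, Ī = 11.71733 cm⁴.
Web: 1.4 × 14, A = 19.6 cm², y = 7 cm, Ī = 320.1333 cm⁴.
Centroid: ȳ = ΣA·y / ΣA = 11.27327 cm.
Transfer each piece to the horizontal centroidal axis using Ī + A·d² with d = y − 11.27327:
  flange: d = 4.026733 cm → contributes +348.9805 cm⁴
  web: d = -4.273267 cm → contributes +678.0453 cm⁴
Total I = 1027.026 cm⁴.
Radius of gyration: k = √(I/A) = √(1027.026 / 40.4) = 5.041967 cm.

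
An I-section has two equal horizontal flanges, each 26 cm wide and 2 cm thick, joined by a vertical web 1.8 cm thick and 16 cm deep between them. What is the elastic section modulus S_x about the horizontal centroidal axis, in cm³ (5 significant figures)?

S_x ≈ 907.31 cm³

Decompose the section into non-overlapping parts with the origin at the bottom-left of its bounding rectangle.
Bottom flange: 26 × 2, A = 52 cm², y = 1 cm, Ī = 17.33333 cm⁴.
Web: 1.8 × 16, A = 28.8 cm², y = 10 cm, Ī = 614.4 cm⁴.
Top flange: 26 × 2, A = 52 cm², y = 19 cm, Ī = 17.33333 cm⁴.
By symmetry the centroid is at mid-height, ȳ = 10 cm.
Transfer each piece to the horizontal centroidal axis using Ī + A·d² with d = y − 10:
  bottom flange: d = -9 cm → contributes +4229.333 cm⁴
  web: d = 0 cm → contributes +614.4 cm⁴
  top flange: d = 9 cm → contributes +4229.333 cm⁴
Total I = 9073.067 cm⁴.
Extreme fibre distance c = 10 cm; S = I/c = 907.3067 cm³.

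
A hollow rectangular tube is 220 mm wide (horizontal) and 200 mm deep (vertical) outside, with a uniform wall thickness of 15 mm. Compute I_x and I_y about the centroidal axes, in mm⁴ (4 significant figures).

Break the section into simple shapes (no overlaps), measuring from the bottom-left corner of the bounding box.
Outer rectangle: 220 × 200, A = 44 000 mm², y = 100 mm, Ī = 146 666 667 mm⁴.
Inner void (subtracted): 190 × 170, A = 32 300 mm², y = 100 mm, Ī = 77 789 167 mm⁴.
By symmetry the centroid is at mid-height, ȳ = 100 mm.
All pieces are centred on the centroidal x-axis, so I = ΣĪ (holes subtracted) = 68 877 500 mm⁴.
Repeating about the centroidal y-axis gives I_y = 80 297 500 mm⁴.

I_x ≈ 6.888 × 10⁷ mm⁴, I_y ≈ 8.030 × 10⁷ mm⁴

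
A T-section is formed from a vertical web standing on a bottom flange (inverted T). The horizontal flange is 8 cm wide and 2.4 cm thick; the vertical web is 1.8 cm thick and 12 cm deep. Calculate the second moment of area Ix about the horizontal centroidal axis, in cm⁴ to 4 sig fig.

Treat the section as a set of non-overlapping primitives; coordinates are from the bounding-box lower-left.
Flange: 8 × 2.4, A = 19.2 cm², y = 1.2 cm, Ī = 9.216 cm⁴.
Web: 1.8 × 12, A = 21.6 cm², y = 8.4 cm, Ī = 259.2 cm⁴.
Centroid: ȳ = ΣA·y / ΣA = 5.01176 cm.
Transfer each piece to the horizontal centroidal axis using Ī + A·d² with d = y − 5.01176:
  flange: d = -3.81176 cm → contributes +288.183 cm⁴
  web: d = 3.38824 cm → contributes +507.171 cm⁴
Total I = 795.354 cm⁴.

Ix ≈ 795.4 cm⁴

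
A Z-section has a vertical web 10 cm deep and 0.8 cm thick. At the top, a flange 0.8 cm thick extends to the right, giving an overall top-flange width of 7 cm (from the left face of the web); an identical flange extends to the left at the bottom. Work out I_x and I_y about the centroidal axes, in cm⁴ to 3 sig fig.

I_x ≈ 277 cm⁴, I_y ≈ 154 cm⁴

Split into non-overlapping primitives; take the origin at the lower-left of the bounding box.
Web: 0.8 × 10, A = 8 cm², y = 5 cm, Ī = 66.667 cm⁴.
Top flange (beyond web): 6.2 × 0.8, A = 4.96 cm², y = 9.6 cm, Ī = 0.26453 cm⁴.
Bottom flange (beyond web): 6.2 × 0.8, A = 4.96 cm², y = 0.4 cm, Ī = 0.26453 cm⁴.
Centroid: ȳ = ΣA·y / ΣA = 5 cm.
Transfer each piece to the centroidal x-axis using Ī + A·d² with d = y − 5:
  web: d = 0 cm → contributes +66.667 cm⁴
  top flange (beyond web): d = 4.6 cm → contributes +105.22 cm⁴
  bottom flange (beyond web): d = -4.6 cm → contributes +105.22 cm⁴
Total I = 277.1 cm⁴.
For the y-axis: x̄ = 6.6 cm.
Repeating about the centroidal y-axis gives I_y = 153.72 cm⁴.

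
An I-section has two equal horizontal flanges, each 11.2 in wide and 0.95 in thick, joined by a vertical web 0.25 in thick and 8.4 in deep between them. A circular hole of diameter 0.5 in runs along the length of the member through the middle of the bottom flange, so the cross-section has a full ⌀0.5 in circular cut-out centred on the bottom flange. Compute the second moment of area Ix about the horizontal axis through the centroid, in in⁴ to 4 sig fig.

Ix ≈ 474.7 in⁴

Treat the section as a set of non-overlapping primitives; coordinates are from the bounding-box lower-left.
Bottom flange: 11.2 × 0.95, A = 10.64 in², y = 0.475 in, Ī = 0.800217 in⁴.
Web: 0.25 × 8.4, A = 2.1 in², y = 5.15 in, Ī = 12.348 in⁴.
Top flange: 11.2 × 0.95, A = 10.64 in², y = 9.825 in, Ī = 0.800217 in⁴.
Hole (subtracted): ⌀0.5, A = 0.19635 in², y = 0.475 in, Ī = 0.00306796 in⁴.
Centroid: ȳ = ΣA·y / ΣA = 5.18959 in.
Transfer each piece to the horizontal axis through the centroid using Ī + A·d² with d = y − 5.18959:
  bottom flange: d = -4.71459 in → contributes +237.3 in⁴
  web: d = -0.039594 in → contributes +12.3513 in⁴
  top flange: d = 4.63541 in → contributes +229.422 in⁴
  hole: d = -4.71459 in → contributes −4.36741 in⁴
Total I = 474.705 in⁴.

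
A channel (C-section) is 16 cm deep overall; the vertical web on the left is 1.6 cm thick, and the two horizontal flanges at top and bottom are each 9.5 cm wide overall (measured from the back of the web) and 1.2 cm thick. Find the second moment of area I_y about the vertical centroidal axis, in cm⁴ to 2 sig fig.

Treat the section as a set of non-overlapping primitives; coordinates are from the bounding-box lower-left.
Web: 1.6 × 16, A = 25.6 cm², x = 0.8 cm, Ī = 5.461 cm⁴.
Top flange (beyond web): 7.9 × 1.2, A = 9.48 cm², x = 5.55 cm, Ī = 49.3 cm⁴.
Bottom flange (beyond web): 7.9 × 1.2, A = 9.48 cm², x = 5.55 cm, Ī = 49.3 cm⁴.
Centroid: x̄ = ΣA·x / ΣA = 2.821 cm.
Transfer each piece to the vertical centroidal axis using Ī + A·d² with d = x − 2.821:
  web: d = -2.021 cm → contributes +110 cm⁴
  top flange (beyond web): d = 2.729 cm → contributes +119.9 cm⁴
  bottom flange (beyond web): d = 2.729 cm → contributes +119.9 cm⁴
Total I = 349.8 cm⁴.

I_y ≈ 350 cm⁴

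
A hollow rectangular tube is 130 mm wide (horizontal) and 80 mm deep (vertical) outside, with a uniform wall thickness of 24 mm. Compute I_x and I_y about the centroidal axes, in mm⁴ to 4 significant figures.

Decompose the section into non-overlapping parts with the origin at the bottom-left of its bounding rectangle.
Outer rectangle: 130 × 80, A = 10 400 mm², y = 40 mm, Ī = 5 546 667 mm⁴.
Inner void (subtracted): 82 × 32, A = 2 624 mm², y = 40 mm, Ī = 223 915 mm⁴.
By symmetry the centroid is at mid-height, ȳ = 40 mm.
All pieces are centred on the centroidal x-axis, so I = ΣĪ (holes subtracted) = 5 322 752 mm⁴.
Repeating about the centroidal y-axis gives I_y = 13 176 352 mm⁴.

I_x ≈ 5.323 × 10⁶ mm⁴, I_y ≈ 1.318 × 10⁷ mm⁴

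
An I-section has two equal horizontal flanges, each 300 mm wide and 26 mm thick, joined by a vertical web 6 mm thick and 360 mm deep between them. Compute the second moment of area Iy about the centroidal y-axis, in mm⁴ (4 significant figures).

Iy ≈ 1.170 × 10⁸ mm⁴

Break the section into simple shapes (no overlaps), measuring from the bottom-left corner of the bounding box.
Bottom flange: 300 × 26, A = 7 800 mm², x = 150 mm, Ī = 58 500 000 mm⁴.
Web: 6 × 360, A = 2 160 mm², x = 150 mm, Ī = 6 480 mm⁴.
Top flange: 300 × 26, A = 7 800 mm², x = 150 mm, Ī = 58 500 000 mm⁴.
By symmetry the centroid is at mid-width, x̄ = 150 mm.
All pieces are centred on the centroidal y-axis, so I = ΣĪ = 117 006 480 mm⁴.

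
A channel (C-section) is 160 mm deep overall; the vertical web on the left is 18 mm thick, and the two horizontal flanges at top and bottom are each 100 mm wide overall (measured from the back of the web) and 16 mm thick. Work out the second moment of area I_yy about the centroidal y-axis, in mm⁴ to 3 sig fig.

Decompose the section into non-overlapping parts with the origin at the bottom-left of its bounding rectangle.
Web: 18 × 160, A = 2 880 mm², x = 9 mm, Ī = 77 760 mm⁴.
Top flange (beyond web): 82 × 16, A = 1 312 mm², x = 59 mm, Ī = 735 157 mm⁴.
Bottom flange (beyond web): 82 × 16, A = 1 312 mm², x = 59 mm, Ī = 735 157 mm⁴.
Centroid: x̄ = ΣA·x / ΣA = 32.837 mm.
Transfer each piece to the centroidal y-axis using Ī + A·d² with d = x − 32.837:
  web: d = -23.837 mm → contributes +1 714 212 mm⁴
  top flange (beyond web): d = 26.163 mm → contributes +1 633 210 mm⁴
  bottom flange (beyond web): d = 26.163 mm → contributes +1 633 210 mm⁴
Total I = 4 980 633 mm⁴.

I_yy ≈ 4.98 × 10⁶ mm⁴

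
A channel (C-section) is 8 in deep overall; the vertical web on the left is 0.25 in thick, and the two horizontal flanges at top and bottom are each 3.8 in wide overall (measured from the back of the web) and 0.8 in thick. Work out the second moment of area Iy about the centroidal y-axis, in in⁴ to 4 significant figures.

Iy ≈ 11.32 in⁴

Treat the section as a set of non-overlapping primitives; coordinates are from the bounding-box lower-left.
Web: 0.25 × 8, A = 2 in², x = 0.125 in, Ī = 0.0104167 in⁴.
Top flange (beyond web): 3.55 × 0.8, A = 2.84 in², x = 2.025 in, Ī = 2.98259 in⁴.
Bottom flange (beyond web): 3.55 × 0.8, A = 2.84 in², x = 2.025 in, Ī = 2.98259 in⁴.
Centroid: x̄ = ΣA·x / ΣA = 1.53021 in.
Transfer each piece to the centroidal y-axis using Ī + A·d² with d = x − 1.53021:
  web: d = -1.40521 in → contributes +3.95964 in⁴
  top flange (beyond web): d = 0.494792 in → contributes +3.67788 in⁴
  bottom flange (beyond web): d = 0.494792 in → contributes +3.67788 in⁴
Total I = 11.3154 in⁴.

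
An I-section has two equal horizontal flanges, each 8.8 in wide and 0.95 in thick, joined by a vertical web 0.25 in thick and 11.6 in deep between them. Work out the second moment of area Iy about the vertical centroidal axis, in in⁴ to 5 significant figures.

Break the section into simple shapes (no overlaps), measuring from the bottom-left corner of the bounding box.
Bottom flange: 8.8 × 0.95, A = 8.36 in², x = 4.4 in, Ī = 53.94987 in⁴.
Web: 0.25 × 11.6, A = 2.9 in², x = 4.4 in, Ī = 0.01510417 in⁴.
Top flange: 8.8 × 0.95, A = 8.36 in², x = 4.4 in, Ī = 53.94987 in⁴.
By symmetry the centroid is at mid-width, x̄ = 4.4 in.
All pieces are centred on the vertical centroidal axis, so I = ΣĪ = 107.9148 in⁴.

Iy ≈ 107.91 in⁴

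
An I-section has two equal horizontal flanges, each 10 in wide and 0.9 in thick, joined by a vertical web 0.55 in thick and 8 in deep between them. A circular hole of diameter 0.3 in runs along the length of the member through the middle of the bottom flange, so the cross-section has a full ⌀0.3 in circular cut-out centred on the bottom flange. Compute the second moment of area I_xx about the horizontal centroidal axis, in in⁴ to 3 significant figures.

Decompose the section into non-overlapping parts with the origin at the bottom-left of its bounding rectangle.
Bottom flange: 10 × 0.9, A = 9 in², y = 0.45 in, Ī = 0.6075 in⁴.
Web: 0.55 × 8, A = 4.4 in², y = 4.9 in, Ī = 23.467 in⁴.
Top flange: 10 × 0.9, A = 9 in², y = 9.35 in, Ī = 0.6075 in⁴.
Hole (subtracted): ⌀0.3, A = 0.070686 in², y = 0.45 in, Ī = 0.00039761 in⁴.
Centroid: ȳ = ΣA·y / ΣA = 4.9141 in.
Transfer each piece to the horizontal centroidal axis using Ī + A·d² with d = y − 4.9141:
  bottom flange: d = -4.4641 in → contributes +179.96 in⁴
  web: d = -0.014087 in → contributes +23.468 in⁴
  top flange: d = 4.4359 in → contributes +177.7 in⁴
  hole: d = -4.4641 in → contributes −1.409 in⁴
Total I = 379.72 in⁴.

I_xx ≈ 380 in⁴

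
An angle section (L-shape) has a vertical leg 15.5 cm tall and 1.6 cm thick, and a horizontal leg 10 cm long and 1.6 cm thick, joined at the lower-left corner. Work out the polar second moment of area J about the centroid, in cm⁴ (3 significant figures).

Decompose the section into non-overlapping parts with the origin at the bottom-left of its bounding rectangle.
Vertical leg: 1.6 × 15.5, A = 24.8 cm², y = 7.75 cm, Ī = 496.52 cm⁴.
Horizontal leg (remainder): 8.4 × 1.6, A = 13.44 cm², y = 0.8 cm, Ī = 2.8672 cm⁴.
Centroid: ȳ = ΣA·y / ΣA = 5.3073 cm.
Transfer each piece to the centroidal x-axis using Ī + A·d² with d = y − 5.3073:
  vertical leg: d = 2.4427 cm → contributes +644.49 cm⁴
  horizontal leg (remainder): d = -4.5073 cm → contributes +275.91 cm⁴
Total I = 920.4 cm⁴.
For the y-axis: x̄ = 2.5573 cm.
Repeating about the centroidal y-axis gives I_y = 302.23 cm⁴.
Polar second moment: J = I_x + I_y = 1222.6 cm⁴.

J ≈ 1220 cm⁴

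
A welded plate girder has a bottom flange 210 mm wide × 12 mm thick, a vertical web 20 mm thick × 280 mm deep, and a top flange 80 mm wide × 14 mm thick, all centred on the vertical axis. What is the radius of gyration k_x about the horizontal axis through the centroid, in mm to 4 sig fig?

k_x ≈ 109.1 mm

Decompose the section into non-overlapping parts with the origin at the bottom-left of its bounding rectangle.
Bottom plate: 210 × 12, A = 2 520 mm², y = 6 mm, Ī = 30 240 mm⁴.
Web plate: 20 × 280, A = 5 600 mm², y = 152 mm, Ī = 36 586 667 mm⁴.
Top plate: 80 × 14, A = 1 120 mm², y = 299 mm, Ī = 18293.3 mm⁴.
Centroid: ȳ = ΣA·y / ΣA = 130 mm.
Transfer each piece to the horizontal axis through the centroid using Ī + A·d² with d = y − 130:
  bottom plate: d = -124 mm → contributes +38 777 760 mm⁴
  web plate: d = 22 mm → contributes +39 297 067 mm⁴
  top plate: d = 169 mm → contributes +32 006 613 mm⁴
Total I = 110 081 440 mm⁴.
Radius of gyration: k = √(I/A) = √(110 081 440 / 9 240) = 109.149 mm.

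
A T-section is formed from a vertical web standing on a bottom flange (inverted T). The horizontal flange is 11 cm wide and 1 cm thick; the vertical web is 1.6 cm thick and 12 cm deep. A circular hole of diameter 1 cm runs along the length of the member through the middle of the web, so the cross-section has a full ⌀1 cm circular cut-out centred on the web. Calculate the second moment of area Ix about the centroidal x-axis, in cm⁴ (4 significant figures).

Ix ≈ 522.2 cm⁴

Split into non-overlapping primitives; take the origin at the lower-left of the bounding box.
Flange: 11 × 1, A = 11 cm², y = 0.5 cm, Ī = 0.916667 cm⁴.
Web: 1.6 × 12, A = 19.2 cm², y = 7 cm, Ī = 230.4 cm⁴.
Hole (subtracted): ⌀1, A = 0.785398 cm², y = 7 cm, Ī = 0.0490874 cm⁴.
Centroid: ȳ = ΣA·y / ΣA = 4.56923 cm.
Transfer each piece to the centroidal x-axis using Ī + A·d² with d = y − 4.56923:
  flange: d = -4.06923 cm → contributes +183.062 cm⁴
  web: d = 2.43077 cm → contributes +343.846 cm⁴
  hole: d = 2.43077 cm → contributes −4.68971 cm⁴
Total I = 522.218 cm⁴.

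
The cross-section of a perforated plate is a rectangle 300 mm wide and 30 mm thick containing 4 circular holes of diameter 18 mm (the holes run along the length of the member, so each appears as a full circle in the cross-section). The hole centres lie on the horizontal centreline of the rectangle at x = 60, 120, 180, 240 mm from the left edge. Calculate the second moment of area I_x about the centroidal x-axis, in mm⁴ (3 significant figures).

I_x ≈ 6.54 × 10⁵ mm⁴

Decompose the section into non-overlapping parts with the origin at the bottom-left of its bounding rectangle.
Plate: 300 × 30, A = 9 000 mm², y = 15 mm, Ī = 675 000 mm⁴.
Hole 1 (subtracted): ⌀18, A = 254.47 mm², y = 15 mm, Ī = 5 153 mm⁴.
Hole 2 (subtracted): ⌀18, A = 254.47 mm², y = 15 mm, Ī = 5 153 mm⁴.
Hole 3 (subtracted): ⌀18, A = 254.47 mm², y = 15 mm, Ī = 5 153 mm⁴.
Hole 4 (subtracted): ⌀18, A = 254.47 mm², y = 15 mm, Ī = 5 153 mm⁴.
By symmetry the centroid is at mid-height, ȳ = 15 mm.
All pieces are centred on the centroidal x-axis, so I = ΣĪ (holes subtracted) = 654 388 mm⁴.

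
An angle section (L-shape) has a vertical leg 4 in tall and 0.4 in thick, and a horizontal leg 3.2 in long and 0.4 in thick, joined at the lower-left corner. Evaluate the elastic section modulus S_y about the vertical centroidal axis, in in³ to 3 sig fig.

Break the section into simple shapes (no overlaps), measuring from the bottom-left corner of the bounding box.
Vertical leg: 0.4 × 4, A = 1.6 in², x = 0.2 in, Ī = 0.021333 in⁴.
Horizontal leg (remainder): 2.8 × 0.4, A = 1.12 in², x = 1.8 in, Ī = 0.73173 in⁴.
Centroid: x̄ = ΣA·x / ΣA = 0.85882 in.
Transfer each piece to the vertical centroidal axis using Ī + A·d² with d = x − 0.85882:
  vertical leg: d = -0.65882 in → contributes +0.71581 in⁴
  horizontal leg (remainder): d = 0.94118 in → contributes +1.7238 in⁴
Total I = 2.4397 in⁴.
Extreme fibre distance c = 2.3412 in; S = I/c = 1.0421 in³.

S_y ≈ 1.04 in³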